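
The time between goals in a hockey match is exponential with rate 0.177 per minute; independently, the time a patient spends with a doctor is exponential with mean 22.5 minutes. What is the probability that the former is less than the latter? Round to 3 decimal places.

λ_1 = 0.177, λ_2 = 1/22.5 = 0.0444444.
For independent exponentials, P(the former < the latter) = λ_1/(λ_1+λ_2) = 0.177/0.221444 ≈ 0.799.

0.799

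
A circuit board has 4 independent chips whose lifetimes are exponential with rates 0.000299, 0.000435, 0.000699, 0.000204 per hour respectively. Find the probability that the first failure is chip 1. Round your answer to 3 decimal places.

The time to first failure is exponential with rate Σλ = 0.000299 + 0.000435 + 0.000699 + 0.000204 = 0.001637.
P(chip 1 first) = λ_1/Σλ = 0.000299/0.001637 ≈ 0.183.

0.183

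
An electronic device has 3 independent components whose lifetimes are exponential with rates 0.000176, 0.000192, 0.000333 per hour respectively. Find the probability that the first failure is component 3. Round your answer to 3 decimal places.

The time to first failure is exponential with rate Σλ = 0.000176 + 0.000192 + 0.000333 = 0.000701.
P(component 3 first) = λ_3/Σλ = 0.000333/0.000701 ≈ 0.475.

0.475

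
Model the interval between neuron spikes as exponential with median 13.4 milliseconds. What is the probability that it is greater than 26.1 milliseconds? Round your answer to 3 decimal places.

0.259

For an exponential, median = ln(2)/λ, so λ = ln 2 / 13.4 = 0.0517274 per millisecond.
P(X > 26.1) = e^(−λ·26.1) = e^(−1.3501) ≈ 0.259.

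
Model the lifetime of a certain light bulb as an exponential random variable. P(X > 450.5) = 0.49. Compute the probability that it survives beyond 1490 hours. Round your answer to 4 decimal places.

e^(−λ·450.5) = 0.49 ⇒ λ = −ln(0.49)/450.5 = 0.00158346.
P(X > 1490) = e^(−0.00158346·1490) = e^(−2.3594) ≈ 0.0945.

0.0945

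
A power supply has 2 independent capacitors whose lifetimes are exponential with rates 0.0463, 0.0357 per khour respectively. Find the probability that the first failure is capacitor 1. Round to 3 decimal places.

0.565

The time to first failure is exponential with rate Σλ = 0.0463 + 0.0357 = 0.082.
P(capacitor 1 first) = λ_1/Σλ = 0.0463/0.082 ≈ 0.565.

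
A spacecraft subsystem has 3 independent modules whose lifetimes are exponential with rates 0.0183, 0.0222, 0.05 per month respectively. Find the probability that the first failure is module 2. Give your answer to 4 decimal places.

0.2453

The time to first failure is exponential with rate Σλ = 0.0183 + 0.0222 + 0.05 = 0.0905.
P(module 2 first) = λ_2/Σλ = 0.0222/0.0905 ≈ 0.2453.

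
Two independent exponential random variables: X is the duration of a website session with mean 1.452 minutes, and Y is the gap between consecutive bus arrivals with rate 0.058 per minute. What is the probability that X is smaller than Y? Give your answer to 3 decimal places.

0.922

λ_1 = 1/1.452 = 0.688705, λ_2 = 0.058.
For independent exponentials, P(X < Y) = λ_1/(λ_1+λ_2) = 0.688705/0.746705 ≈ 0.922.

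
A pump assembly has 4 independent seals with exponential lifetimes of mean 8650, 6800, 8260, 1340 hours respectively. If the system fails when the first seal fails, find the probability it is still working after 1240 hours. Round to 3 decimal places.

The first failure time is exponential with rate Σλ_i = 1/8650 + 1/6800 + 1/8260 + 1/1340 = 0.00113 per hour.
P(min > 1240) = e^(−0.00113·1240) = e^(−1.4012) ≈ 0.246.

0.246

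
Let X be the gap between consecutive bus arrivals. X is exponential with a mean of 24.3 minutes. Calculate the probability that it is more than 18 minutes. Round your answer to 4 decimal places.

0.4768

The rate is λ = 1/24.3 = 0.0411523 per minute.
P(X > 18) = e^(−λ·18) = e^(−0.74074) ≈ 0.4768.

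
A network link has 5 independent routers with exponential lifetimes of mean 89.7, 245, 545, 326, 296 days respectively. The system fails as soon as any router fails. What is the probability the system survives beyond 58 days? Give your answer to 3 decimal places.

The first failure time is exponential with rate Σλ_i = 1/89.7 + 1/245 + 1/545 + 1/326 + 1/296 = 0.0235106 per day.
P(min > 58) = e^(−0.0235106·58) = e^(−1.3636) ≈ 0.256.

0.256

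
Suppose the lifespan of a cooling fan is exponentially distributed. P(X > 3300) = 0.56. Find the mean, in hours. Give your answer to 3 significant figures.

5690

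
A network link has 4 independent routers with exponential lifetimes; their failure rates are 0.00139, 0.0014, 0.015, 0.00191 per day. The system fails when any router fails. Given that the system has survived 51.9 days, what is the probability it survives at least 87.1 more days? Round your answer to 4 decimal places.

0.1798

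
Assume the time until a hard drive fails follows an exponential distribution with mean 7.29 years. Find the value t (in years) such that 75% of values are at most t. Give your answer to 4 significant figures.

The rate is λ = 1/7.29 = 0.137174 per year.
Set 1 − e^(−λt) = 0.75, so t = −ln(0.25)/λ = 1.3863/0.137174 ≈ 10.1061 years.

10.11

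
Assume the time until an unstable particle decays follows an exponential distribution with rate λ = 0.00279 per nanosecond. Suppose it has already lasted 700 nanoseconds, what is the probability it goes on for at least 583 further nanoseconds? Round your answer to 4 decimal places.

By the memoryless property, P(X > 700+583 | X > 700) = P(X > 583).
P(X > 583) = e^(−1.6266) ≈ 0.1966.

0.1966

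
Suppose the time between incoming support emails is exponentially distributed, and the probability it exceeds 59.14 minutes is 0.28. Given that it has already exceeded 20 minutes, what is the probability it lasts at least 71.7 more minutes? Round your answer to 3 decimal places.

From e^(−λ·59.14) = 0.28, λ = −ln(0.28)/59.14 = 0.0215246.
Memoryless: P(X > 20+71.7 | X > 20) = P(X > 71.7) = e^(−0.0215246·71.7) ≈ 0.214.

0.214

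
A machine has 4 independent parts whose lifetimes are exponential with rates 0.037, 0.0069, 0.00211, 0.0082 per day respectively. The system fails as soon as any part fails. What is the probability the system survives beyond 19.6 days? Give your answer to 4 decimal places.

0.3456

The time to first failure is exponential with rate Σλ = 0.037 + 0.0069 + 0.00211 + 0.0082 = 0.05421.
P(min > 19.6) = e^(−0.05421·19.6) = e^(−1.0625) ≈ 0.3456.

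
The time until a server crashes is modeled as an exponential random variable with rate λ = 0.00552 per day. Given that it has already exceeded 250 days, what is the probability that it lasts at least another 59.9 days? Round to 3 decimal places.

P(X > s+t | X > s) = e^(−λ(s+t))/e^(−λs) = e^(−λt), independent of s = 250.
P(X > 59.9) = e^(−0.33065) ≈ 0.718.

0.718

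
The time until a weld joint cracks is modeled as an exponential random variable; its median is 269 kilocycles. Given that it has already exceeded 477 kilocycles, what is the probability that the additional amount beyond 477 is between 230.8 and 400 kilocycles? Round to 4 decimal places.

0.1950

For an exponential, median = ln(2)/λ, so λ = ln 2 / 269 = 0.00257676 per kilocycle.
Memoryless: the residual past 477 is again Exp(λ).
P(230.8 < residual < 400) = e^(−λ·230.8) − e^(−λ·400) = 0.55172 − 0.35676 ≈ 0.1950.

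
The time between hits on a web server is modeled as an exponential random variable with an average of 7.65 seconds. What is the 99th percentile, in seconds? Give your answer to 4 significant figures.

The rate is λ = 1/7.65 = 0.130719 per second.
Set 1 − e^(−λt) = 0.99, so t = −ln(0.01)/λ = 4.6052/0.130719 ≈ 35.2296 seconds.

35.23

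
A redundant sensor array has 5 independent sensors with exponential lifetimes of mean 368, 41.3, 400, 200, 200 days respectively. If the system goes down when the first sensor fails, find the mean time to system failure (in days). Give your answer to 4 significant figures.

The first failure time is exponential with rate Σλ_i = 1/368 + 1/41.3 + 1/400 + 1/200 + 1/200 = 0.0394305 per day.
E[min] = 1/Σλ = 1/0.0394305 = 25.3611 days.

25.36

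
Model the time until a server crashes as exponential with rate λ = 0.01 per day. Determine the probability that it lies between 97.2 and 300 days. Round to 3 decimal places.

0.329

P(97.2 < X < 300) = e^(−λ·97.2) − e^(−λ·300) = 0.37833 − 0.04979 ≈ 0.329.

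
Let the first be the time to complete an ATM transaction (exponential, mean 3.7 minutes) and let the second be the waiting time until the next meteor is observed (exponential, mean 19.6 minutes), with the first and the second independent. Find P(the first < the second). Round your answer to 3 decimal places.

λ_1 = 1/3.7 = 0.27027, λ_2 = 1/19.6 = 0.0510204.
For independent exponentials, P(the first < the second) = λ_1/(λ_1+λ_2) = 0.27027/0.321291 ≈ 0.841.

0.841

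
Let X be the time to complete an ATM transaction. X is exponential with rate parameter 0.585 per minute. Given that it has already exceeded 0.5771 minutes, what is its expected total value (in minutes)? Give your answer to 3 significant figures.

By memorylessness, E[X | X > 0.5771] = 0.5771 + 1/λ = 0.5771 + 1.7094 = 2.2865 minutes.

2.29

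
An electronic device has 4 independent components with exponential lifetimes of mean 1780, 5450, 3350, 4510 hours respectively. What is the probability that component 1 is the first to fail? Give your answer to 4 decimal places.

Rates: λ_i = 1/mean_i → 0.000561798, 0.000183486, 0.000298507, 0.000221729; Σλ = 0.00126552.
P(component 1 first) = λ_1/Σλ = 0.000561798/0.00126552 ≈ 0.4439.

0.4439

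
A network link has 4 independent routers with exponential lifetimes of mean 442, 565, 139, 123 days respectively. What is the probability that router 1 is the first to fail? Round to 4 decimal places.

0.1169

Rates: λ_i = 1/mean_i → 0.00226244, 0.00176991, 0.00719424, 0.00813008; Σλ = 0.0193567.
P(router 1 first) = λ_1/Σλ = 0.00226244/0.0193567 ≈ 0.1169.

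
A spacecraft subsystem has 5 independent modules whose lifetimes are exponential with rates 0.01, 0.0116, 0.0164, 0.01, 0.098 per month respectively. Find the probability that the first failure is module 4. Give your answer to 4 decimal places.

The time to first failure is exponential with rate Σλ = 0.01 + 0.0116 + 0.0164 + 0.01 + 0.098 = 0.146.
P(module 4 first) = λ_4/Σλ = 0.01/0.146 ≈ 0.0685.

0.0685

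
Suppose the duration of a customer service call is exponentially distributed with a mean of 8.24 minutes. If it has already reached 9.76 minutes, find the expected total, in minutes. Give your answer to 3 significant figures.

The rate is λ = 1/8.24 = 0.121359 per minute.
By memorylessness, E[X | X > 9.76] = 9.76 + 1/λ = 9.76 + 8.24 = 18 minutes.

18.0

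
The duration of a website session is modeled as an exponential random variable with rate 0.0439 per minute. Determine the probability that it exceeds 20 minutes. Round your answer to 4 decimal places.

P(X > 20) = e^(−λ·20) = e^(−0.878) ≈ 0.4156.

0.4156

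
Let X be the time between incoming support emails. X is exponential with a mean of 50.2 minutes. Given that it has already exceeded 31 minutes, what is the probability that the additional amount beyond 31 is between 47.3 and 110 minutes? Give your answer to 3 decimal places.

0.278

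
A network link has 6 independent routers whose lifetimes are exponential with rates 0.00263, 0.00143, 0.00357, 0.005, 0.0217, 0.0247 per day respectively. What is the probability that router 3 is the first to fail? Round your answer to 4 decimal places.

0.0605

The time to first failure is exponential with rate Σλ = 0.00263 + 0.00143 + 0.00357 + 0.005 + 0.0217 + 0.0247 = 0.05903.
P(router 3 first) = λ_3/Σλ = 0.00357/0.05903 ≈ 0.0605.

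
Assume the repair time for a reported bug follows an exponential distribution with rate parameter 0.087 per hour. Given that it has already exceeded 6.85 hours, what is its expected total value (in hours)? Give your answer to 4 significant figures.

18.34

By memorylessness, E[X | X > 6.85] = 6.85 + 1/λ = 6.85 + 11.4943 = 18.3443 hours.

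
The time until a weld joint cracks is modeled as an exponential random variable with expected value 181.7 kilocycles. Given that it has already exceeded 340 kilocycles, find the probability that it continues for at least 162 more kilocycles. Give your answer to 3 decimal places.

0.410

The rate is λ = 1/181.7 = 0.00550358 per kilocycle.
The exponential is memoryless, so the remaining time is again Exp(λ): the condition X > 340 is irrelevant.
P(X > 162) = e^(−0.89158) ≈ 0.410.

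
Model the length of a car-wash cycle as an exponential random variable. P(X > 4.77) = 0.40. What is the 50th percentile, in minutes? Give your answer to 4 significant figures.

e^(−λ·4.77) = 0.40 ⇒ λ = −ln(0.40)/4.77 = 0.192094.
50th percentile: 1 − e^(−λt) = 0.5, t = −ln(0.5)/λ = 3.60837 minutes.

3.608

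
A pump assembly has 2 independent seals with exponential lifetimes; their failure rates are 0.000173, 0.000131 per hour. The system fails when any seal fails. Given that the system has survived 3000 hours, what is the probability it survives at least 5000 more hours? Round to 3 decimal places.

0.219

Time to first failure ~ Exp(Σλ) with Σλ = 0.000304.
By memorylessness, P(T > 3000+5000 | T > 3000) = P(T > 5000) = e^(−0.000304·5000) ≈ 0.219.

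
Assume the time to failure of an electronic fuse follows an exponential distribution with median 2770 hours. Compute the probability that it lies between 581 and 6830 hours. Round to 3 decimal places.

For an exponential, median = ln(2)/λ, so λ = ln 2 / 2770 = 0.000250234 per hour.
P(581 < X < 6830) = e^(−λ·581) − e^(−λ·6830) = 0.86469 − 0.18103 ≈ 0.684.

0.684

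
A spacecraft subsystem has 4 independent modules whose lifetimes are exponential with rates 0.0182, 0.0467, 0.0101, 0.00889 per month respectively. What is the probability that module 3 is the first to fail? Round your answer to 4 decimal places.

The time to first failure is exponential with rate Σλ = 0.0182 + 0.0467 + 0.0101 + 0.00889 = 0.08389.
P(module 3 first) = λ_3/Σλ = 0.0101/0.08389 ≈ 0.1204.

0.1204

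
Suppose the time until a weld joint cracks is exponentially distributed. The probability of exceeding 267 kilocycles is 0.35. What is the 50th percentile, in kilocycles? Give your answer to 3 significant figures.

e^(−λ·267) = 0.35 ⇒ λ = −ln(0.35)/267 = 0.00393192.
50th percentile: 1 − e^(−λt) = 0.5, t = −ln(0.5)/λ = 176.287 kilocycles.

176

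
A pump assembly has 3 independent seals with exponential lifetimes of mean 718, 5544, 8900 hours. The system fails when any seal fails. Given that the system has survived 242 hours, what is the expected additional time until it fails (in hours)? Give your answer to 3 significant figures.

First-failure rate Σλ = 1/718 + 1/5544 + 1/8900 = 0.00168549.
By memorylessness the expected residual is 1/Σλ = 593.298 hours, regardless of the 242 already elapsed.

593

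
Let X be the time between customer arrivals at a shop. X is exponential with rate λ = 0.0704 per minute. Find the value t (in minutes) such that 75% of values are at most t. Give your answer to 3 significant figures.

Set 1 − e^(−λt) = 0.75, so t = −ln(0.25)/λ = 1.3863/0.0704 ≈ 19.6917 minutes.

19.7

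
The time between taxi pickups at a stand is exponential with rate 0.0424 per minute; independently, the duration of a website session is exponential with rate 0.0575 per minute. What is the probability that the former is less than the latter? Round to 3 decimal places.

0.424

λ_1 = 0.0424, λ_2 = 0.0575.
For independent exponentials, P(the former < the latter) = λ_1/(λ_1+λ_2) = 0.0424/0.0999 ≈ 0.424.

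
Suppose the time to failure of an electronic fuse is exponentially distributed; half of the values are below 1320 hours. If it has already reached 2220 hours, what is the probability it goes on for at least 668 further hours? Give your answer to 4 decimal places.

For an exponential, median = ln(2)/λ, so λ = ln 2 / 1320 = 0.000525112 per hour.
The exponential is memoryless, so the remaining time is again Exp(λ): the condition X > 2220 is irrelevant.
P(X > 668) = e^(−0.35077) ≈ 0.7041.

0.7041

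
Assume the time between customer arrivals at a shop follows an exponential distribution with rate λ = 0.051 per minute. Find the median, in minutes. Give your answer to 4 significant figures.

13.59

Set 1 − e^(−λt) = 0.5, so t = −ln(0.5)/λ = 0.69315/0.051 ≈ 13.5911 minutes.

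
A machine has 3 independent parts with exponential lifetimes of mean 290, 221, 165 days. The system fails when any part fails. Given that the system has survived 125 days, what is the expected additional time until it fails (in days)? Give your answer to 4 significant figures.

First-failure rate Σλ = 1/290 + 1/221 + 1/165 = 0.0140338.
By memorylessness the expected residual is 1/Σλ = 71.2567 days, regardless of the 125 already elapsed.

71.26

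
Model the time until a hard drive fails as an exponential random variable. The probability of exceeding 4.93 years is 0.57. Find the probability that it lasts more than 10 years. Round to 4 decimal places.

0.3198

e^(−λ·4.93) = 0.57 ⇒ λ = −ln(0.57)/4.93 = 0.11402.
P(X > 10) = e^(−0.11402·10) = e^(−1.1402) ≈ 0.3198.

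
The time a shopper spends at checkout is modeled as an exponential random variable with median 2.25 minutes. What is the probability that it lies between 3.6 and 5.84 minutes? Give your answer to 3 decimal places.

For an exponential, median = ln(2)/λ, so λ = ln 2 / 2.25 = 0.308065 per minute.
P(3.6 < X < 5.84) = e^(−λ·3.6) − e^(−λ·5.84) = 0.32988 − 0.16545 ≈ 0.164.

0.164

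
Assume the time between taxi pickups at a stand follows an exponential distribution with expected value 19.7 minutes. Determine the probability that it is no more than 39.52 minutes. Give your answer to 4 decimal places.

The rate is λ = 1/19.7 = 0.0507614 per minute.
P(X ≤ 39.52) = 1 − e^(−λ·39.52) = 1 − e^(−2.0061) ≈ 0.8655.

0.8655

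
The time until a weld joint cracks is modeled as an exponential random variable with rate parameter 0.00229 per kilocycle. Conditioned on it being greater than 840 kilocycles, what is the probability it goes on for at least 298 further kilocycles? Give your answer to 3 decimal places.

The exponential is memoryless, so the remaining time is again Exp(λ): the condition X > 840 is irrelevant.
P(X > 298) = e^(−0.68242) ≈ 0.505.

0.505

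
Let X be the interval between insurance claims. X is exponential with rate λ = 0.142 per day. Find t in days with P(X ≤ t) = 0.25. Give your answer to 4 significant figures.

2.026

Set 1 − e^(−λt) = 0.25, so t = −ln(0.75)/λ = 0.28768/0.142 ≈ 2.02593 days.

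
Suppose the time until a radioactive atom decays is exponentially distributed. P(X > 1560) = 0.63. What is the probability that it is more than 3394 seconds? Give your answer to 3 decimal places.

0.366

e^(−λ·1560) = 0.63 ⇒ λ = −ln(0.63)/1560 = 0.000296177.
P(X > 3394) = e^(−0.000296177·3394) = e^(−1.0052) ≈ 0.366.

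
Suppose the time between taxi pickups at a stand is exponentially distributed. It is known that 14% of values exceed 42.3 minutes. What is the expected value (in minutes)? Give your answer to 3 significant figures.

e^(−λ·42.3) = 0.14 ⇒ λ = −ln(0.14)/42.3 = 0.0464802.
Mean = 1/λ = 21.5145 minutes.

21.5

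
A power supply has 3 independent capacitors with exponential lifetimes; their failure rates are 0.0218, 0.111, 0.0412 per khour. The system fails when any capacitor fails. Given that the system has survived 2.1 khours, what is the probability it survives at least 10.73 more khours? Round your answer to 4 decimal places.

0.1546

Time to first failure ~ Exp(Σλ) with Σλ = 0.174.
By memorylessness, P(T > 2.1+10.73 | T > 2.1) = P(T > 10.73) = e^(−0.174·10.73) ≈ 0.1546.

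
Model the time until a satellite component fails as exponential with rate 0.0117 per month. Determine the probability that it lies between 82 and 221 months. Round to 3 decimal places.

P(82 < X < 221) = e^(−λ·82) − e^(−λ·221) = 0.38312 − 0.07534 ≈ 0.308.

0.308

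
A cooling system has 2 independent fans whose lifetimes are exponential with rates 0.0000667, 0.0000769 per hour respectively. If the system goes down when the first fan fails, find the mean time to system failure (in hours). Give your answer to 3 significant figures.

6960

The time to first failure is exponential with rate Σλ = 0.0000667 + 0.0000769 = 0.0001436.
E[min] = 1/Σλ = 1/0.0001436 = 6963.79 hours.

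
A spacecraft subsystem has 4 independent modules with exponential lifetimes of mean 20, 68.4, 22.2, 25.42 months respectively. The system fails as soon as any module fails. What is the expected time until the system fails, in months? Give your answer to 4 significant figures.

The first failure time is exponential with rate Σλ_i = 1/20 + 1/68.4 + 1/22.2 + 1/25.42 = 0.149004 per month.
E[min] = 1/Σλ = 1/0.149004 = 6.71123 months.

6.711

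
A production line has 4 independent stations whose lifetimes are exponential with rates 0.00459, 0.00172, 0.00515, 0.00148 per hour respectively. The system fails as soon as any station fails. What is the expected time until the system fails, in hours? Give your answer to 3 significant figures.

The time to first failure is exponential with rate Σλ = 0.00459 + 0.00172 + 0.00515 + 0.00148 = 0.01294.
E[min] = 1/Σλ = 1/0.01294 = 77.2798 hours.

77.3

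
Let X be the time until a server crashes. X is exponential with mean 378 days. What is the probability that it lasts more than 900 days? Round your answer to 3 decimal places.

The rate is λ = 1/378 = 0.0026455 per day.
P(X > 900) = e^(−λ·900) = e^(−2.381) ≈ 0.092.

0.092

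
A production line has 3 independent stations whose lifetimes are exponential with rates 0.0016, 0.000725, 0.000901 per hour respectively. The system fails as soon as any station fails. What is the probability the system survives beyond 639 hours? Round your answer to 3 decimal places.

0.127

The time to first failure is exponential with rate Σλ = 0.0016 + 0.000725 + 0.000901 = 0.003226.
P(min > 639) = e^(−0.003226·639) = e^(−2.0614) ≈ 0.127.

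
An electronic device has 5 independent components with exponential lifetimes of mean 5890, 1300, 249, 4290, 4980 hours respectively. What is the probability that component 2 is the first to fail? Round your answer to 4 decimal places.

0.1427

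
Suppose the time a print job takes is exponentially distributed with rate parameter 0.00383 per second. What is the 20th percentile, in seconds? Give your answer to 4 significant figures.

Set 1 − e^(−λt) = 0.2, so t = −ln(0.8)/λ = 0.22314/0.00383 ≈ 58.262 seconds.

58.26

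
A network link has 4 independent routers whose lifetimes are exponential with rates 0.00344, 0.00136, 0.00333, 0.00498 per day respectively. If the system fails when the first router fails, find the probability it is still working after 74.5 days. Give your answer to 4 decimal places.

0.3766

The time to first failure is exponential with rate Σλ = 0.00344 + 0.00136 + 0.00333 + 0.00498 = 0.01311.
P(min > 74.5) = e^(−0.01311·74.5) = e^(−0.97669) ≈ 0.3766.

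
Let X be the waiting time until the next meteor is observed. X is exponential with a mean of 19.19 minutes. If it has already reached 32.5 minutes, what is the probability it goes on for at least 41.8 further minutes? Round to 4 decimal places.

0.1132

The rate is λ = 1/19.19 = 0.0521105 per minute.
By the memoryless property, P(X > 32.5+41.8 | X > 32.5) = P(X > 41.8).
P(X > 41.8) = e^(−2.1782) ≈ 0.1132.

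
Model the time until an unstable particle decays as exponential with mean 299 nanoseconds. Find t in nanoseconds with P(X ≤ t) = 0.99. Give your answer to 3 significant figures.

1380

The rate is λ = 1/299 = 0.00334448 per nanosecond.
Set 1 − e^(−λt) = 0.99, so t = −ln(0.01)/λ = 4.6052/0.00334448 ≈ 1376.95 nanoseconds.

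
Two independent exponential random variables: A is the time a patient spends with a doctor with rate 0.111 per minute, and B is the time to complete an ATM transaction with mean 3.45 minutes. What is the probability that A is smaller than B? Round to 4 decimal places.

λ_1 = 0.111, λ_2 = 1/3.45 = 0.289855.
For independent exponentials, P(A < B) = λ_1/(λ_1+λ_2) = 0.111/0.400855 ≈ 0.2769.

0.2769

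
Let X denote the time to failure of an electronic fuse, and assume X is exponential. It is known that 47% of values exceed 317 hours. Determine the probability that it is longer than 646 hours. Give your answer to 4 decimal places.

e^(−λ·317) = 0.47 ⇒ λ = −ln(0.47)/317 = 0.00238177.
P(X > 646) = e^(−0.00238177·646) = e^(−1.5386) ≈ 0.2147.

0.2147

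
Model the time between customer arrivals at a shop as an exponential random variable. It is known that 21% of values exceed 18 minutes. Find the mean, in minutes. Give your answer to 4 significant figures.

11.53

e^(−λ·18) = 0.21 ⇒ λ = −ln(0.21)/18 = 0.0867027.
Mean = 1/λ = 11.5337 minutes.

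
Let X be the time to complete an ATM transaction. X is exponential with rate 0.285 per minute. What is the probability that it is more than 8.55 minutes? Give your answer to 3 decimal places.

P(X > 8.55) = e^(−λ·8.55) = e^(−2.4367) ≈ 0.087.

0.087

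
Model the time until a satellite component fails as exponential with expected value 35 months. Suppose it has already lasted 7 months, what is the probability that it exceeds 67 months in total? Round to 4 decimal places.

0.1801

The rate is λ = 1/35 = 0.0285714 per month.
By the memoryless property, P(X > 7+60 | X > 7) = P(X > 60).
P(X > 60) = e^(−1.7143) ≈ 0.1801.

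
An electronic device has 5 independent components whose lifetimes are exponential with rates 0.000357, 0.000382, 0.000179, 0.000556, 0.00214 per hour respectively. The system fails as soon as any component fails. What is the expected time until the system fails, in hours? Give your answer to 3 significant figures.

The time to first failure is exponential with rate Σλ = 0.000357 + 0.000382 + 0.000179 + 0.000556 + 0.00214 = 0.003614.
E[min] = 1/Σλ = 1/0.003614 = 276.702 hours.

277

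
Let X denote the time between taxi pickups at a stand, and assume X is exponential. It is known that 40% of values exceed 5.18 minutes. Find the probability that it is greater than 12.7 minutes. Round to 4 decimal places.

e^(−λ·5.18) = 0.40 ⇒ λ = −ln(0.40)/5.18 = 0.17689.
P(X > 12.7) = e^(−0.17689·12.7) = e^(−2.2465) ≈ 0.1058.

0.1058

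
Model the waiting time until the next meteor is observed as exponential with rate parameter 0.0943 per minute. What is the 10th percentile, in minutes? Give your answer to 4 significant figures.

1.117

Set 1 − e^(−λt) = 0.1, so t = −ln(0.9)/λ = 0.10536/0.0943 ≈ 1.11729 minutes.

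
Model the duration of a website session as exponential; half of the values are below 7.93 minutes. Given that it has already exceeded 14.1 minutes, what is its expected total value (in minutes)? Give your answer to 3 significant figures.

25.5

For an exponential, median = ln(2)/λ, so λ = ln 2 / 7.93 = 0.0874082 per minute.
By memorylessness, E[X | X > 14.1] = 14.1 + 1/λ = 14.1 + 11.4406 = 25.5406 minutes.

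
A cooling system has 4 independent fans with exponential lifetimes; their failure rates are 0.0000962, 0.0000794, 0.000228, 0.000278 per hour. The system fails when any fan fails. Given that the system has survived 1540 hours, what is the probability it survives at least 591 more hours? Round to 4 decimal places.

Time to first failure ~ Exp(Σλ) with Σλ = 0.0006816.
By memorylessness, P(T > 1540+591 | T > 1540) = P(T > 591) = e^(−0.0006816·591) ≈ 0.6684.

0.6684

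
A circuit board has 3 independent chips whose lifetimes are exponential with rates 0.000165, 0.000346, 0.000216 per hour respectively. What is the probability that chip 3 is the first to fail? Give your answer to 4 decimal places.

The time to first failure is exponential with rate Σλ = 0.000165 + 0.000346 + 0.000216 = 0.000727.
P(chip 3 first) = λ_3/Σλ = 0.000216/0.000727 ≈ 0.2971.

0.2971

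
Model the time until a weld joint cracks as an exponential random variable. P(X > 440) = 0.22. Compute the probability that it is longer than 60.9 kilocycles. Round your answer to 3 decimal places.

0.811

e^(−λ·440) = 0.22 ⇒ λ = −ln(0.22)/440 = 0.0034412.
P(X > 60.9) = e^(−0.0034412·60.9) = e^(−0.20957) ≈ 0.811.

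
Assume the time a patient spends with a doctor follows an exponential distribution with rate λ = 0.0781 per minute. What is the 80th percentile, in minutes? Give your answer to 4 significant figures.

Set 1 − e^(−λt) = 0.8, so t = −ln(0.2)/λ = 1.6094/0.0781 ≈ 20.6074 minutes.

20.61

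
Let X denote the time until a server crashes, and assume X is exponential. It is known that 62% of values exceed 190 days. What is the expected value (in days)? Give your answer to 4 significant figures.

e^(−λ·190) = 0.62 ⇒ λ = −ln(0.62)/190 = 0.00251598.
Mean = 1/λ = 397.46 days.

397.5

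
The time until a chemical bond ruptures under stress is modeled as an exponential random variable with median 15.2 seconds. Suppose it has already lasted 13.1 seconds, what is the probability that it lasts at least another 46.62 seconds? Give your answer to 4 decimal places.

For an exponential, median = ln(2)/λ, so λ = ln 2 / 15.2 = 0.0456018 per second.
By the memoryless property, P(X > 13.1+46.62 | X > 13.1) = P(X > 46.62).
P(X > 46.62) = e^(−2.126) ≈ 0.1193.

0.1193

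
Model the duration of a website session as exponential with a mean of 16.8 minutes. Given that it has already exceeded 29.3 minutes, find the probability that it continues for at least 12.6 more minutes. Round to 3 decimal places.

The rate is λ = 1/16.8 = 0.0595238 per minute.
By the memoryless property, P(X > 29.3+12.6 | X > 29.3) = P(X > 12.6).
P(X > 12.6) = e^(−0.75) ≈ 0.472.

0.472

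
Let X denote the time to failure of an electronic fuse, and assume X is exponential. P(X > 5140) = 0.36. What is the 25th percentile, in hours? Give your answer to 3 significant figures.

1450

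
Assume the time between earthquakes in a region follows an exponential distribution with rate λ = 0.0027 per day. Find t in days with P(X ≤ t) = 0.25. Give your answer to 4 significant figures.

Set 1 − e^(−λt) = 0.25, so t = −ln(0.75)/λ = 0.28768/0.0027 ≈ 106.549 days.

106.5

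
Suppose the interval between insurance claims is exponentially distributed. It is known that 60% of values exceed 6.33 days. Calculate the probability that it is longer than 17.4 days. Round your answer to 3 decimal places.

e^(−λ·6.33) = 0.60 ⇒ λ = −ln(0.60)/6.33 = 0.0806992.
P(X > 17.4) = e^(−0.0806992·17.4) = e^(−1.4042) ≈ 0.246.

0.246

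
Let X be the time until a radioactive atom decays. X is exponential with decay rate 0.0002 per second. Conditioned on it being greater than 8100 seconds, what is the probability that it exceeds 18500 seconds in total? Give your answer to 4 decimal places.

0.1249

P(X > s+t | X > s) = e^(−λ(s+t))/e^(−λs) = e^(−λt), independent of s = 8100.
P(X > 10400) = e^(−2.08) ≈ 0.1249.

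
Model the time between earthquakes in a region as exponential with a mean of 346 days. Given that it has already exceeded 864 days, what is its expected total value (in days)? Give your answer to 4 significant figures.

The rate is λ = 1/346 = 0.00289017 per day.
By memorylessness, E[X | X > 864] = 864 + 1/λ = 864 + 346 = 1210 days.

1210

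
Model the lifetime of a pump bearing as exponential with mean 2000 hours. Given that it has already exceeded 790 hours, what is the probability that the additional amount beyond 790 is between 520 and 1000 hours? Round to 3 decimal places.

0.165

The rate is λ = 1/2000 = 0.0005 per hour.
Memoryless: the residual past 790 is again Exp(λ).
P(520 < residual < 1000) = e^(−λ·520) − e^(−λ·1000) = 0.77105 − 0.60653 ≈ 0.165.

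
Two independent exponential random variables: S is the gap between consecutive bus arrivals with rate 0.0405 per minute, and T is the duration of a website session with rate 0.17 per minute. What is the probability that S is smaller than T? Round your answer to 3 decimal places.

λ_1 = 0.0405, λ_2 = 0.17.
For independent exponentials, P(S < T) = λ_1/(λ_1+λ_2) = 0.0405/0.2105 ≈ 0.192.

0.192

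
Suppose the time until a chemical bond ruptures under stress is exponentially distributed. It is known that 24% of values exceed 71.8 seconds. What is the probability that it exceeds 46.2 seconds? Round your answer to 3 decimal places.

e^(−λ·71.8) = 0.24 ⇒ λ = −ln(0.24)/71.8 = 0.0198763.
P(X > 46.2) = e^(−0.0198763·46.2) = e^(−0.91828) ≈ 0.399.

0.399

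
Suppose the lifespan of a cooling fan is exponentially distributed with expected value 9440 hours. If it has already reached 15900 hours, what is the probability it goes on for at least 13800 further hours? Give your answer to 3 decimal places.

The rate is λ = 1/9440 = 0.000105932 per hour.
The exponential is memoryless, so the remaining time is again Exp(λ): the condition X > 15900 is irrelevant.
P(X > 13800) = e^(−1.4619) ≈ 0.232.

0.232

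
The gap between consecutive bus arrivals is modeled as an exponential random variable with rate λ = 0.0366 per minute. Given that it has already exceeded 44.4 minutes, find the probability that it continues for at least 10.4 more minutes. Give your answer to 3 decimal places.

By the memoryless property, P(X > 44.4+10.4 | X > 44.4) = P(X > 10.4).
P(X > 10.4) = e^(−0.38064) ≈ 0.683.

0.683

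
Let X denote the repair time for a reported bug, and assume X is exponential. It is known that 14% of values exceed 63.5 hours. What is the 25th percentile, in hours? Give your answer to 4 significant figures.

e^(−λ·63.5) = 0.14 ⇒ λ = −ln(0.14)/63.5 = 0.0309624.
25th percentile: 1 − e^(−λt) = 0.25, t = −ln(0.75)/λ = 9.29133 hours.

9.291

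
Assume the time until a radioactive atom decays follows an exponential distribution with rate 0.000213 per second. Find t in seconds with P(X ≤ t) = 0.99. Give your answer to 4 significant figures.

21620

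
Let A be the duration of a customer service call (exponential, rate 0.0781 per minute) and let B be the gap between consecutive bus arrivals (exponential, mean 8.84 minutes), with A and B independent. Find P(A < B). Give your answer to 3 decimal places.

0.408

λ_1 = 0.0781, λ_2 = 1/8.84 = 0.113122.
For independent exponentials, P(A < B) = λ_1/(λ_1+λ_2) = 0.0781/0.191222 ≈ 0.408.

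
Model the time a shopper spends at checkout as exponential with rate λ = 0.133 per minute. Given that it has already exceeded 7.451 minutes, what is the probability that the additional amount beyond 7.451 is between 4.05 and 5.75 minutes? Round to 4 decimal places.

Memoryless: the residual past 7.451 is again Exp(λ).
P(4.05 < residual < 5.75) = e^(−λ·4.05) − e^(−λ·5.75) = 0.58354 − 0.46545 ≈ 0.1181.

0.1181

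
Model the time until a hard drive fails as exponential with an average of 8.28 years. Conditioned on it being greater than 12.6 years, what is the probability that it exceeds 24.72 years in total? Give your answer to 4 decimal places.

The rate is λ = 1/8.28 = 0.120773 per year.
By the memoryless property, P(X > 12.6+12.12 | X > 12.6) = P(X > 12.12).
P(X > 12.12) = e^(−1.4638) ≈ 0.2314.

0.2314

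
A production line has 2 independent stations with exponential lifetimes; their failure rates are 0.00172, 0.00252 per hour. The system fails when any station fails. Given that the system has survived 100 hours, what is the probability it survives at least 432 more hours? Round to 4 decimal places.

0.1601

Time to first failure ~ Exp(Σλ) with Σλ = 0.00424.
By memorylessness, P(T > 100+432 | T > 100) = P(T > 432) = e^(−0.00424·432) ≈ 0.1601.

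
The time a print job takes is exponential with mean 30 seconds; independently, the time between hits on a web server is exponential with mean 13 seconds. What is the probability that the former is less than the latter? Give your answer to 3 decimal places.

0.302

λ_1 = 1/30 = 0.0333333, λ_2 = 1/13 = 0.0769231.
For independent exponentials, P(the former < the latter) = λ_1/(λ_1+λ_2) = 0.0333333/0.110256 ≈ 0.302.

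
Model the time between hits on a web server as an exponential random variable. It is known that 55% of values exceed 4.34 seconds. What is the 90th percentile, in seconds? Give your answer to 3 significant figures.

e^(−λ·4.34) = 0.55 ⇒ λ = −ln(0.55)/4.34 = 0.13775.
90th percentile: 1 − e^(−λt) = 0.9, t = −ln(0.1)/λ = 16.7156 seconds.

16.7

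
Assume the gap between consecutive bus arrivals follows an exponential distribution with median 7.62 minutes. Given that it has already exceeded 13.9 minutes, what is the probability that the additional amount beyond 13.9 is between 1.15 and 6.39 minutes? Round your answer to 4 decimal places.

For an exponential, median = ln(2)/λ, so λ = ln 2 / 7.62 = 0.0909642 per minute.
Memoryless: the residual past 13.9 is again Exp(λ).
P(1.15 < residual < 6.39) = e^(−λ·1.15) − e^(−λ·6.39) = 0.90068 − 0.55919 ≈ 0.3415.

0.3415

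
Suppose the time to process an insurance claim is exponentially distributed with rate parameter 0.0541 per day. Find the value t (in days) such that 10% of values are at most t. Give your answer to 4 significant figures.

Set 1 − e^(−λt) = 0.1, so t = −ln(0.9)/λ = 0.10536/0.0541 ≈ 1.94751 days.

1.948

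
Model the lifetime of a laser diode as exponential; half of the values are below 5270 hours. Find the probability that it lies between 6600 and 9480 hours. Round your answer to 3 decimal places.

0.132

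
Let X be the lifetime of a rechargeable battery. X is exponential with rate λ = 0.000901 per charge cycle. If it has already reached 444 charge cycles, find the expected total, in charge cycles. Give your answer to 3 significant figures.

1550

By memorylessness, E[X | X > 444] = 444 + 1/λ = 444 + 1109.88 = 1553.88 charge cycles.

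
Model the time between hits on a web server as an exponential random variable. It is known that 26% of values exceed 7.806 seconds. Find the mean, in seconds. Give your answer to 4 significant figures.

e^(−λ·7.806) = 0.26 ⇒ λ = −ln(0.26)/7.806 = 0.172569.
Mean = 1/λ = 5.79478 seconds.

5.795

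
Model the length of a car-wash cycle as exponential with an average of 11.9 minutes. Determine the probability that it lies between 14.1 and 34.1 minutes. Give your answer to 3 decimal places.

0.249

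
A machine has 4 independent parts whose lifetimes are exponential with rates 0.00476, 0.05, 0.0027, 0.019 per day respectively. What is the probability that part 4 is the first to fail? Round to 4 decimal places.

The time to first failure is exponential with rate Σλ = 0.00476 + 0.05 + 0.0027 + 0.019 = 0.07646.
P(part 4 first) = λ_4/Σλ = 0.019/0.07646 ≈ 0.2485.

0.2485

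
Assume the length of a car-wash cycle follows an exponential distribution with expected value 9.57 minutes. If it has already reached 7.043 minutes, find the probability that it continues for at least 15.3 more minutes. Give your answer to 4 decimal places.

0.2021

The rate is λ = 1/9.57 = 0.104493 per minute.
The exponential is memoryless, so the remaining time is again Exp(λ): the condition X > 7.043 is irrelevant.
P(X > 15.3) = e^(−1.5987) ≈ 0.2021.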